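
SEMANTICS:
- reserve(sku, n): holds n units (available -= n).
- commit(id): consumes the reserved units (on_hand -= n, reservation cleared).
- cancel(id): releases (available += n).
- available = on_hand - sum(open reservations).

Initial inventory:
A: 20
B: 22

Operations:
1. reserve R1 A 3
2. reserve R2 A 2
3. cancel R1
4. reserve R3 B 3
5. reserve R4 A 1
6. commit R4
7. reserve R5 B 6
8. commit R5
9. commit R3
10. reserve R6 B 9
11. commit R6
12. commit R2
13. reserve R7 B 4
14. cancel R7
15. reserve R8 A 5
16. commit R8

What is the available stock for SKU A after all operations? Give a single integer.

Step 1: reserve R1 A 3 -> on_hand[A=20 B=22] avail[A=17 B=22] open={R1}
Step 2: reserve R2 A 2 -> on_hand[A=20 B=22] avail[A=15 B=22] open={R1,R2}
Step 3: cancel R1 -> on_hand[A=20 B=22] avail[A=18 B=22] open={R2}
Step 4: reserve R3 B 3 -> on_hand[A=20 B=22] avail[A=18 B=19] open={R2,R3}
Step 5: reserve R4 A 1 -> on_hand[A=20 B=22] avail[A=17 B=19] open={R2,R3,R4}
Step 6: commit R4 -> on_hand[A=19 B=22] avail[A=17 B=19] open={R2,R3}
Step 7: reserve R5 B 6 -> on_hand[A=19 B=22] avail[A=17 B=13] open={R2,R3,R5}
Step 8: commit R5 -> on_hand[A=19 B=16] avail[A=17 B=13] open={R2,R3}
Step 9: commit R3 -> on_hand[A=19 B=13] avail[A=17 B=13] open={R2}
Step 10: reserve R6 B 9 -> on_hand[A=19 B=13] avail[A=17 B=4] open={R2,R6}
Step 11: commit R6 -> on_hand[A=19 B=4] avail[A=17 B=4] open={R2}
Step 12: commit R2 -> on_hand[A=17 B=4] avail[A=17 B=4] open={}
Step 13: reserve R7 B 4 -> on_hand[A=17 B=4] avail[A=17 B=0] open={R7}
Step 14: cancel R7 -> on_hand[A=17 B=4] avail[A=17 B=4] open={}
Step 15: reserve R8 A 5 -> on_hand[A=17 B=4] avail[A=12 B=4] open={R8}
Step 16: commit R8 -> on_hand[A=12 B=4] avail[A=12 B=4] open={}
Final available[A] = 12

Answer: 12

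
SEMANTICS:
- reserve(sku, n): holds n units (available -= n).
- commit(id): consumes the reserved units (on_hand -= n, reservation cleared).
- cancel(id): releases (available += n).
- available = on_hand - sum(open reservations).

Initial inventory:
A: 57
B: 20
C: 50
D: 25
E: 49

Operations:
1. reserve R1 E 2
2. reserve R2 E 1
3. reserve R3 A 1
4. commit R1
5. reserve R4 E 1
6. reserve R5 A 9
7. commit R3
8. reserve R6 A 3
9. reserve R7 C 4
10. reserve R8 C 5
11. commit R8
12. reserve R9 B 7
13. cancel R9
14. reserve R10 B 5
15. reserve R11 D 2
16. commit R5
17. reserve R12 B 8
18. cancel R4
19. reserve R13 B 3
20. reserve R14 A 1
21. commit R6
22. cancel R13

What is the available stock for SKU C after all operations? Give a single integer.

Step 1: reserve R1 E 2 -> on_hand[A=57 B=20 C=50 D=25 E=49] avail[A=57 B=20 C=50 D=25 E=47] open={R1}
Step 2: reserve R2 E 1 -> on_hand[A=57 B=20 C=50 D=25 E=49] avail[A=57 B=20 C=50 D=25 E=46] open={R1,R2}
Step 3: reserve R3 A 1 -> on_hand[A=57 B=20 C=50 D=25 E=49] avail[A=56 B=20 C=50 D=25 E=46] open={R1,R2,R3}
Step 4: commit R1 -> on_hand[A=57 B=20 C=50 D=25 E=47] avail[A=56 B=20 C=50 D=25 E=46] open={R2,R3}
Step 5: reserve R4 E 1 -> on_hand[A=57 B=20 C=50 D=25 E=47] avail[A=56 B=20 C=50 D=25 E=45] open={R2,R3,R4}
Step 6: reserve R5 A 9 -> on_hand[A=57 B=20 C=50 D=25 E=47] avail[A=47 B=20 C=50 D=25 E=45] open={R2,R3,R4,R5}
Step 7: commit R3 -> on_hand[A=56 B=20 C=50 D=25 E=47] avail[A=47 B=20 C=50 D=25 E=45] open={R2,R4,R5}
Step 8: reserve R6 A 3 -> on_hand[A=56 B=20 C=50 D=25 E=47] avail[A=44 B=20 C=50 D=25 E=45] open={R2,R4,R5,R6}
Step 9: reserve R7 C 4 -> on_hand[A=56 B=20 C=50 D=25 E=47] avail[A=44 B=20 C=46 D=25 E=45] open={R2,R4,R5,R6,R7}
Step 10: reserve R8 C 5 -> on_hand[A=56 B=20 C=50 D=25 E=47] avail[A=44 B=20 C=41 D=25 E=45] open={R2,R4,R5,R6,R7,R8}
Step 11: commit R8 -> on_hand[A=56 B=20 C=45 D=25 E=47] avail[A=44 B=20 C=41 D=25 E=45] open={R2,R4,R5,R6,R7}
Step 12: reserve R9 B 7 -> on_hand[A=56 B=20 C=45 D=25 E=47] avail[A=44 B=13 C=41 D=25 E=45] open={R2,R4,R5,R6,R7,R9}
Step 13: cancel R9 -> on_hand[A=56 B=20 C=45 D=25 E=47] avail[A=44 B=20 C=41 D=25 E=45] open={R2,R4,R5,R6,R7}
Step 14: reserve R10 B 5 -> on_hand[A=56 B=20 C=45 D=25 E=47] avail[A=44 B=15 C=41 D=25 E=45] open={R10,R2,R4,R5,R6,R7}
Step 15: reserve R11 D 2 -> on_hand[A=56 B=20 C=45 D=25 E=47] avail[A=44 B=15 C=41 D=23 E=45] open={R10,R11,R2,R4,R5,R6,R7}
Step 16: commit R5 -> on_hand[A=47 B=20 C=45 D=25 E=47] avail[A=44 B=15 C=41 D=23 E=45] open={R10,R11,R2,R4,R6,R7}
Step 17: reserve R12 B 8 -> on_hand[A=47 B=20 C=45 D=25 E=47] avail[A=44 B=7 C=41 D=23 E=45] open={R10,R11,R12,R2,R4,R6,R7}
Step 18: cancel R4 -> on_hand[A=47 B=20 C=45 D=25 E=47] avail[A=44 B=7 C=41 D=23 E=46] open={R10,R11,R12,R2,R6,R7}
Step 19: reserve R13 B 3 -> on_hand[A=47 B=20 C=45 D=25 E=47] avail[A=44 B=4 C=41 D=23 E=46] open={R10,R11,R12,R13,R2,R6,R7}
Step 20: reserve R14 A 1 -> on_hand[A=47 B=20 C=45 D=25 E=47] avail[A=43 B=4 C=41 D=23 E=46] open={R10,R11,R12,R13,R14,R2,R6,R7}
Step 21: commit R6 -> on_hand[A=44 B=20 C=45 D=25 E=47] avail[A=43 B=4 C=41 D=23 E=46] open={R10,R11,R12,R13,R14,R2,R7}
Step 22: cancel R13 -> on_hand[A=44 B=20 C=45 D=25 E=47] avail[A=43 B=7 C=41 D=23 E=46] open={R10,R11,R12,R14,R2,R7}
Final available[C] = 41

Answer: 41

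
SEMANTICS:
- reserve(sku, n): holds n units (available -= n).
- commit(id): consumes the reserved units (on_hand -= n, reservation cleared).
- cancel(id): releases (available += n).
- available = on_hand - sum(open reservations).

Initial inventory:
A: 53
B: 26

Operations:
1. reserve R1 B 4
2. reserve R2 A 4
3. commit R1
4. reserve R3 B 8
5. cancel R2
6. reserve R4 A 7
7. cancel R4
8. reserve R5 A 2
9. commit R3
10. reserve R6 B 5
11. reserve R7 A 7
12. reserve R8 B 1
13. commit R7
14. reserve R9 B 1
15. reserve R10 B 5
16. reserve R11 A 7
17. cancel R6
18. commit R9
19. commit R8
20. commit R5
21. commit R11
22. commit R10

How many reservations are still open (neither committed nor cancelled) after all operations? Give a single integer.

Answer: 0

Derivation:
Step 1: reserve R1 B 4 -> on_hand[A=53 B=26] avail[A=53 B=22] open={R1}
Step 2: reserve R2 A 4 -> on_hand[A=53 B=26] avail[A=49 B=22] open={R1,R2}
Step 3: commit R1 -> on_hand[A=53 B=22] avail[A=49 B=22] open={R2}
Step 4: reserve R3 B 8 -> on_hand[A=53 B=22] avail[A=49 B=14] open={R2,R3}
Step 5: cancel R2 -> on_hand[A=53 B=22] avail[A=53 B=14] open={R3}
Step 6: reserve R4 A 7 -> on_hand[A=53 B=22] avail[A=46 B=14] open={R3,R4}
Step 7: cancel R4 -> on_hand[A=53 B=22] avail[A=53 B=14] open={R3}
Step 8: reserve R5 A 2 -> on_hand[A=53 B=22] avail[A=51 B=14] open={R3,R5}
Step 9: commit R3 -> on_hand[A=53 B=14] avail[A=51 B=14] open={R5}
Step 10: reserve R6 B 5 -> on_hand[A=53 B=14] avail[A=51 B=9] open={R5,R6}
Step 11: reserve R7 A 7 -> on_hand[A=53 B=14] avail[A=44 B=9] open={R5,R6,R7}
Step 12: reserve R8 B 1 -> on_hand[A=53 B=14] avail[A=44 B=8] open={R5,R6,R7,R8}
Step 13: commit R7 -> on_hand[A=46 B=14] avail[A=44 B=8] open={R5,R6,R8}
Step 14: reserve R9 B 1 -> on_hand[A=46 B=14] avail[A=44 B=7] open={R5,R6,R8,R9}
Step 15: reserve R10 B 5 -> on_hand[A=46 B=14] avail[A=44 B=2] open={R10,R5,R6,R8,R9}
Step 16: reserve R11 A 7 -> on_hand[A=46 B=14] avail[A=37 B=2] open={R10,R11,R5,R6,R8,R9}
Step 17: cancel R6 -> on_hand[A=46 B=14] avail[A=37 B=7] open={R10,R11,R5,R8,R9}
Step 18: commit R9 -> on_hand[A=46 B=13] avail[A=37 B=7] open={R10,R11,R5,R8}
Step 19: commit R8 -> on_hand[A=46 B=12] avail[A=37 B=7] open={R10,R11,R5}
Step 20: commit R5 -> on_hand[A=44 B=12] avail[A=37 B=7] open={R10,R11}
Step 21: commit R11 -> on_hand[A=37 B=12] avail[A=37 B=7] open={R10}
Step 22: commit R10 -> on_hand[A=37 B=7] avail[A=37 B=7] open={}
Open reservations: [] -> 0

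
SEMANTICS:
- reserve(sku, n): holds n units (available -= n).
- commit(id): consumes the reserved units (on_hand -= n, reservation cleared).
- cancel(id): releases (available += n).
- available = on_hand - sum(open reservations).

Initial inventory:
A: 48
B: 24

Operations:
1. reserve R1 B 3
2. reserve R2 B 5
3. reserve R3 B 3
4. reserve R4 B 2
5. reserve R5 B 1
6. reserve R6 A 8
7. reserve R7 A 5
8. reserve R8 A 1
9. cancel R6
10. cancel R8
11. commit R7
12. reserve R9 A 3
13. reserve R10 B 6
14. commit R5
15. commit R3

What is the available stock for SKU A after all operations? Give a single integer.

Answer: 40

Derivation:
Step 1: reserve R1 B 3 -> on_hand[A=48 B=24] avail[A=48 B=21] open={R1}
Step 2: reserve R2 B 5 -> on_hand[A=48 B=24] avail[A=48 B=16] open={R1,R2}
Step 3: reserve R3 B 3 -> on_hand[A=48 B=24] avail[A=48 B=13] open={R1,R2,R3}
Step 4: reserve R4 B 2 -> on_hand[A=48 B=24] avail[A=48 B=11] open={R1,R2,R3,R4}
Step 5: reserve R5 B 1 -> on_hand[A=48 B=24] avail[A=48 B=10] open={R1,R2,R3,R4,R5}
Step 6: reserve R6 A 8 -> on_hand[A=48 B=24] avail[A=40 B=10] open={R1,R2,R3,R4,R5,R6}
Step 7: reserve R7 A 5 -> on_hand[A=48 B=24] avail[A=35 B=10] open={R1,R2,R3,R4,R5,R6,R7}
Step 8: reserve R8 A 1 -> on_hand[A=48 B=24] avail[A=34 B=10] open={R1,R2,R3,R4,R5,R6,R7,R8}
Step 9: cancel R6 -> on_hand[A=48 B=24] avail[A=42 B=10] open={R1,R2,R3,R4,R5,R7,R8}
Step 10: cancel R8 -> on_hand[A=48 B=24] avail[A=43 B=10] open={R1,R2,R3,R4,R5,R7}
Step 11: commit R7 -> on_hand[A=43 B=24] avail[A=43 B=10] open={R1,R2,R3,R4,R5}
Step 12: reserve R9 A 3 -> on_hand[A=43 B=24] avail[A=40 B=10] open={R1,R2,R3,R4,R5,R9}
Step 13: reserve R10 B 6 -> on_hand[A=43 B=24] avail[A=40 B=4] open={R1,R10,R2,R3,R4,R5,R9}
Step 14: commit R5 -> on_hand[A=43 B=23] avail[A=40 B=4] open={R1,R10,R2,R3,R4,R9}
Step 15: commit R3 -> on_hand[A=43 B=20] avail[A=40 B=4] open={R1,R10,R2,R4,R9}
Final available[A] = 40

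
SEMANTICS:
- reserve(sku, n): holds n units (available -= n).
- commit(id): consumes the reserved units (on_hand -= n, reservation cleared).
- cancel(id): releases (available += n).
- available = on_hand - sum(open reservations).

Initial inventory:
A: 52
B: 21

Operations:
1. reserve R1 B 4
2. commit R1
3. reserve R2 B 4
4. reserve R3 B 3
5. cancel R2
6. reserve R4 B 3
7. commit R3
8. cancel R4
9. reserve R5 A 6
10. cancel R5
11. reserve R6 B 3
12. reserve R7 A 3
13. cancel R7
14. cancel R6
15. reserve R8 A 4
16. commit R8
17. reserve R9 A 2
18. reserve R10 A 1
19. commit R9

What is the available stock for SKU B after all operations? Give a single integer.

Answer: 14

Derivation:
Step 1: reserve R1 B 4 -> on_hand[A=52 B=21] avail[A=52 B=17] open={R1}
Step 2: commit R1 -> on_hand[A=52 B=17] avail[A=52 B=17] open={}
Step 3: reserve R2 B 4 -> on_hand[A=52 B=17] avail[A=52 B=13] open={R2}
Step 4: reserve R3 B 3 -> on_hand[A=52 B=17] avail[A=52 B=10] open={R2,R3}
Step 5: cancel R2 -> on_hand[A=52 B=17] avail[A=52 B=14] open={R3}
Step 6: reserve R4 B 3 -> on_hand[A=52 B=17] avail[A=52 B=11] open={R3,R4}
Step 7: commit R3 -> on_hand[A=52 B=14] avail[A=52 B=11] open={R4}
Step 8: cancel R4 -> on_hand[A=52 B=14] avail[A=52 B=14] open={}
Step 9: reserve R5 A 6 -> on_hand[A=52 B=14] avail[A=46 B=14] open={R5}
Step 10: cancel R5 -> on_hand[A=52 B=14] avail[A=52 B=14] open={}
Step 11: reserve R6 B 3 -> on_hand[A=52 B=14] avail[A=52 B=11] open={R6}
Step 12: reserve R7 A 3 -> on_hand[A=52 B=14] avail[A=49 B=11] open={R6,R7}
Step 13: cancel R7 -> on_hand[A=52 B=14] avail[A=52 B=11] open={R6}
Step 14: cancel R6 -> on_hand[A=52 B=14] avail[A=52 B=14] open={}
Step 15: reserve R8 A 4 -> on_hand[A=52 B=14] avail[A=48 B=14] open={R8}
Step 16: commit R8 -> on_hand[A=48 B=14] avail[A=48 B=14] open={}
Step 17: reserve R9 A 2 -> on_hand[A=48 B=14] avail[A=46 B=14] open={R9}
Step 18: reserve R10 A 1 -> on_hand[A=48 B=14] avail[A=45 B=14] open={R10,R9}
Step 19: commit R9 -> on_hand[A=46 B=14] avail[A=45 B=14] open={R10}
Final available[B] = 14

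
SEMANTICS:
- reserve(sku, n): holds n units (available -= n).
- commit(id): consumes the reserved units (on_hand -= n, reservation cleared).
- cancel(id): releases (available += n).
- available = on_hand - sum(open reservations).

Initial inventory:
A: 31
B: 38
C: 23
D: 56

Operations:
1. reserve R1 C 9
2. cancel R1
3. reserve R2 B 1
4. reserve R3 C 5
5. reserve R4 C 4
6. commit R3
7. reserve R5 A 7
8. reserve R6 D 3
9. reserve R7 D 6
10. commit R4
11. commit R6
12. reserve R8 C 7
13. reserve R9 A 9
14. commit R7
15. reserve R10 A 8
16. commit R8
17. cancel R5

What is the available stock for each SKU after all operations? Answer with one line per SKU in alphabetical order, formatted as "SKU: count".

Step 1: reserve R1 C 9 -> on_hand[A=31 B=38 C=23 D=56] avail[A=31 B=38 C=14 D=56] open={R1}
Step 2: cancel R1 -> on_hand[A=31 B=38 C=23 D=56] avail[A=31 B=38 C=23 D=56] open={}
Step 3: reserve R2 B 1 -> on_hand[A=31 B=38 C=23 D=56] avail[A=31 B=37 C=23 D=56] open={R2}
Step 4: reserve R3 C 5 -> on_hand[A=31 B=38 C=23 D=56] avail[A=31 B=37 C=18 D=56] open={R2,R3}
Step 5: reserve R4 C 4 -> on_hand[A=31 B=38 C=23 D=56] avail[A=31 B=37 C=14 D=56] open={R2,R3,R4}
Step 6: commit R3 -> on_hand[A=31 B=38 C=18 D=56] avail[A=31 B=37 C=14 D=56] open={R2,R4}
Step 7: reserve R5 A 7 -> on_hand[A=31 B=38 C=18 D=56] avail[A=24 B=37 C=14 D=56] open={R2,R4,R5}
Step 8: reserve R6 D 3 -> on_hand[A=31 B=38 C=18 D=56] avail[A=24 B=37 C=14 D=53] open={R2,R4,R5,R6}
Step 9: reserve R7 D 6 -> on_hand[A=31 B=38 C=18 D=56] avail[A=24 B=37 C=14 D=47] open={R2,R4,R5,R6,R7}
Step 10: commit R4 -> on_hand[A=31 B=38 C=14 D=56] avail[A=24 B=37 C=14 D=47] open={R2,R5,R6,R7}
Step 11: commit R6 -> on_hand[A=31 B=38 C=14 D=53] avail[A=24 B=37 C=14 D=47] open={R2,R5,R7}
Step 12: reserve R8 C 7 -> on_hand[A=31 B=38 C=14 D=53] avail[A=24 B=37 C=7 D=47] open={R2,R5,R7,R8}
Step 13: reserve R9 A 9 -> on_hand[A=31 B=38 C=14 D=53] avail[A=15 B=37 C=7 D=47] open={R2,R5,R7,R8,R9}
Step 14: commit R7 -> on_hand[A=31 B=38 C=14 D=47] avail[A=15 B=37 C=7 D=47] open={R2,R5,R8,R9}
Step 15: reserve R10 A 8 -> on_hand[A=31 B=38 C=14 D=47] avail[A=7 B=37 C=7 D=47] open={R10,R2,R5,R8,R9}
Step 16: commit R8 -> on_hand[A=31 B=38 C=7 D=47] avail[A=7 B=37 C=7 D=47] open={R10,R2,R5,R9}
Step 17: cancel R5 -> on_hand[A=31 B=38 C=7 D=47] avail[A=14 B=37 C=7 D=47] open={R10,R2,R9}

Answer: A: 14
B: 37
C: 7
D: 47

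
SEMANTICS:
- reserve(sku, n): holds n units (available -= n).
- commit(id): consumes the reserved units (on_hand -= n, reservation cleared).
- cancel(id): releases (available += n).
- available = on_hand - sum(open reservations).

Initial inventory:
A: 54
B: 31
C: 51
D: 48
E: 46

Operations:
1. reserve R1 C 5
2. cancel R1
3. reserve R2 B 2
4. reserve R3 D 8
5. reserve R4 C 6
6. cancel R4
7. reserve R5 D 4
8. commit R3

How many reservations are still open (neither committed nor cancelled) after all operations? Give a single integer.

Answer: 2

Derivation:
Step 1: reserve R1 C 5 -> on_hand[A=54 B=31 C=51 D=48 E=46] avail[A=54 B=31 C=46 D=48 E=46] open={R1}
Step 2: cancel R1 -> on_hand[A=54 B=31 C=51 D=48 E=46] avail[A=54 B=31 C=51 D=48 E=46] open={}
Step 3: reserve R2 B 2 -> on_hand[A=54 B=31 C=51 D=48 E=46] avail[A=54 B=29 C=51 D=48 E=46] open={R2}
Step 4: reserve R3 D 8 -> on_hand[A=54 B=31 C=51 D=48 E=46] avail[A=54 B=29 C=51 D=40 E=46] open={R2,R3}
Step 5: reserve R4 C 6 -> on_hand[A=54 B=31 C=51 D=48 E=46] avail[A=54 B=29 C=45 D=40 E=46] open={R2,R3,R4}
Step 6: cancel R4 -> on_hand[A=54 B=31 C=51 D=48 E=46] avail[A=54 B=29 C=51 D=40 E=46] open={R2,R3}
Step 7: reserve R5 D 4 -> on_hand[A=54 B=31 C=51 D=48 E=46] avail[A=54 B=29 C=51 D=36 E=46] open={R2,R3,R5}
Step 8: commit R3 -> on_hand[A=54 B=31 C=51 D=40 E=46] avail[A=54 B=29 C=51 D=36 E=46] open={R2,R5}
Open reservations: ['R2', 'R5'] -> 2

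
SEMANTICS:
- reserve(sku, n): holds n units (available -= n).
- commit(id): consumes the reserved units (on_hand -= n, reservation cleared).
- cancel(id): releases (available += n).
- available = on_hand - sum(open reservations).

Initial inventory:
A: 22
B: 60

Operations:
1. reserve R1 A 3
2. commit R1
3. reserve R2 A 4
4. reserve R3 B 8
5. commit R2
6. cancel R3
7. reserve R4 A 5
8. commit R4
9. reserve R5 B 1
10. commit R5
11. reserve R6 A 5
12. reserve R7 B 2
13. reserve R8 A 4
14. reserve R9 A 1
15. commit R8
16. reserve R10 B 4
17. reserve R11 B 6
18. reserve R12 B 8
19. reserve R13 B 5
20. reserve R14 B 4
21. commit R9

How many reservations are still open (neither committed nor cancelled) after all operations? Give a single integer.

Step 1: reserve R1 A 3 -> on_hand[A=22 B=60] avail[A=19 B=60] open={R1}
Step 2: commit R1 -> on_hand[A=19 B=60] avail[A=19 B=60] open={}
Step 3: reserve R2 A 4 -> on_hand[A=19 B=60] avail[A=15 B=60] open={R2}
Step 4: reserve R3 B 8 -> on_hand[A=19 B=60] avail[A=15 B=52] open={R2,R3}
Step 5: commit R2 -> on_hand[A=15 B=60] avail[A=15 B=52] open={R3}
Step 6: cancel R3 -> on_hand[A=15 B=60] avail[A=15 B=60] open={}
Step 7: reserve R4 A 5 -> on_hand[A=15 B=60] avail[A=10 B=60] open={R4}
Step 8: commit R4 -> on_hand[A=10 B=60] avail[A=10 B=60] open={}
Step 9: reserve R5 B 1 -> on_hand[A=10 B=60] avail[A=10 B=59] open={R5}
Step 10: commit R5 -> on_hand[A=10 B=59] avail[A=10 B=59] open={}
Step 11: reserve R6 A 5 -> on_hand[A=10 B=59] avail[A=5 B=59] open={R6}
Step 12: reserve R7 B 2 -> on_hand[A=10 B=59] avail[A=5 B=57] open={R6,R7}
Step 13: reserve R8 A 4 -> on_hand[A=10 B=59] avail[A=1 B=57] open={R6,R7,R8}
Step 14: reserve R9 A 1 -> on_hand[A=10 B=59] avail[A=0 B=57] open={R6,R7,R8,R9}
Step 15: commit R8 -> on_hand[A=6 B=59] avail[A=0 B=57] open={R6,R7,R9}
Step 16: reserve R10 B 4 -> on_hand[A=6 B=59] avail[A=0 B=53] open={R10,R6,R7,R9}
Step 17: reserve R11 B 6 -> on_hand[A=6 B=59] avail[A=0 B=47] open={R10,R11,R6,R7,R9}
Step 18: reserve R12 B 8 -> on_hand[A=6 B=59] avail[A=0 B=39] open={R10,R11,R12,R6,R7,R9}
Step 19: reserve R13 B 5 -> on_hand[A=6 B=59] avail[A=0 B=34] open={R10,R11,R12,R13,R6,R7,R9}
Step 20: reserve R14 B 4 -> on_hand[A=6 B=59] avail[A=0 B=30] open={R10,R11,R12,R13,R14,R6,R7,R9}
Step 21: commit R9 -> on_hand[A=5 B=59] avail[A=0 B=30] open={R10,R11,R12,R13,R14,R6,R7}
Open reservations: ['R10', 'R11', 'R12', 'R13', 'R14', 'R6', 'R7'] -> 7

Answer: 7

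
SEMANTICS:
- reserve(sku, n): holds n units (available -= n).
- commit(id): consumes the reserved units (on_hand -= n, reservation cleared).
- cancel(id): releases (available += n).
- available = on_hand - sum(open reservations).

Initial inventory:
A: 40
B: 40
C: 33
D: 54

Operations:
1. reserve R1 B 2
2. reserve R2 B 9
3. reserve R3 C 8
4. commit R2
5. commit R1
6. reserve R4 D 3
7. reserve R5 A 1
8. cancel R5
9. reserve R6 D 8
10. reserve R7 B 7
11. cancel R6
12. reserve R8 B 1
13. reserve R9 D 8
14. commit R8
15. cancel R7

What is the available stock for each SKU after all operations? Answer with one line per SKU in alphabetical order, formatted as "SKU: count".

Step 1: reserve R1 B 2 -> on_hand[A=40 B=40 C=33 D=54] avail[A=40 B=38 C=33 D=54] open={R1}
Step 2: reserve R2 B 9 -> on_hand[A=40 B=40 C=33 D=54] avail[A=40 B=29 C=33 D=54] open={R1,R2}
Step 3: reserve R3 C 8 -> on_hand[A=40 B=40 C=33 D=54] avail[A=40 B=29 C=25 D=54] open={R1,R2,R3}
Step 4: commit R2 -> on_hand[A=40 B=31 C=33 D=54] avail[A=40 B=29 C=25 D=54] open={R1,R3}
Step 5: commit R1 -> on_hand[A=40 B=29 C=33 D=54] avail[A=40 B=29 C=25 D=54] open={R3}
Step 6: reserve R4 D 3 -> on_hand[A=40 B=29 C=33 D=54] avail[A=40 B=29 C=25 D=51] open={R3,R4}
Step 7: reserve R5 A 1 -> on_hand[A=40 B=29 C=33 D=54] avail[A=39 B=29 C=25 D=51] open={R3,R4,R5}
Step 8: cancel R5 -> on_hand[A=40 B=29 C=33 D=54] avail[A=40 B=29 C=25 D=51] open={R3,R4}
Step 9: reserve R6 D 8 -> on_hand[A=40 B=29 C=33 D=54] avail[A=40 B=29 C=25 D=43] open={R3,R4,R6}
Step 10: reserve R7 B 7 -> on_hand[A=40 B=29 C=33 D=54] avail[A=40 B=22 C=25 D=43] open={R3,R4,R6,R7}
Step 11: cancel R6 -> on_hand[A=40 B=29 C=33 D=54] avail[A=40 B=22 C=25 D=51] open={R3,R4,R7}
Step 12: reserve R8 B 1 -> on_hand[A=40 B=29 C=33 D=54] avail[A=40 B=21 C=25 D=51] open={R3,R4,R7,R8}
Step 13: reserve R9 D 8 -> on_hand[A=40 B=29 C=33 D=54] avail[A=40 B=21 C=25 D=43] open={R3,R4,R7,R8,R9}
Step 14: commit R8 -> on_hand[A=40 B=28 C=33 D=54] avail[A=40 B=21 C=25 D=43] open={R3,R4,R7,R9}
Step 15: cancel R7 -> on_hand[A=40 B=28 C=33 D=54] avail[A=40 B=28 C=25 D=43] open={R3,R4,R9}

Answer: A: 40
B: 28
C: 25
D: 43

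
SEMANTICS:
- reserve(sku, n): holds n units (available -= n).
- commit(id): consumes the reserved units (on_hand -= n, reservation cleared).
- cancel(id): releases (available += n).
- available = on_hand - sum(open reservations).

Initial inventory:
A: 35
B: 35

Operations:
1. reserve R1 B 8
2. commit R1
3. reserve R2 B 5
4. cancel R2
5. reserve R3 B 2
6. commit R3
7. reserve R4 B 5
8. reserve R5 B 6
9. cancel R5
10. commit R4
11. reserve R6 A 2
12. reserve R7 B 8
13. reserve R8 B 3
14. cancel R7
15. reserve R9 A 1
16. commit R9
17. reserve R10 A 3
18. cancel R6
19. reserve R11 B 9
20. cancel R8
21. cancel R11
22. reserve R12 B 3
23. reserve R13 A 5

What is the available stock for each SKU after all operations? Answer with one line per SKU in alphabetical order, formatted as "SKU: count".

Answer: A: 26
B: 17

Derivation:
Step 1: reserve R1 B 8 -> on_hand[A=35 B=35] avail[A=35 B=27] open={R1}
Step 2: commit R1 -> on_hand[A=35 B=27] avail[A=35 B=27] open={}
Step 3: reserve R2 B 5 -> on_hand[A=35 B=27] avail[A=35 B=22] open={R2}
Step 4: cancel R2 -> on_hand[A=35 B=27] avail[A=35 B=27] open={}
Step 5: reserve R3 B 2 -> on_hand[A=35 B=27] avail[A=35 B=25] open={R3}
Step 6: commit R3 -> on_hand[A=35 B=25] avail[A=35 B=25] open={}
Step 7: reserve R4 B 5 -> on_hand[A=35 B=25] avail[A=35 B=20] open={R4}
Step 8: reserve R5 B 6 -> on_hand[A=35 B=25] avail[A=35 B=14] open={R4,R5}
Step 9: cancel R5 -> on_hand[A=35 B=25] avail[A=35 B=20] open={R4}
Step 10: commit R4 -> on_hand[A=35 B=20] avail[A=35 B=20] open={}
Step 11: reserve R6 A 2 -> on_hand[A=35 B=20] avail[A=33 B=20] open={R6}
Step 12: reserve R7 B 8 -> on_hand[A=35 B=20] avail[A=33 B=12] open={R6,R7}
Step 13: reserve R8 B 3 -> on_hand[A=35 B=20] avail[A=33 B=9] open={R6,R7,R8}
Step 14: cancel R7 -> on_hand[A=35 B=20] avail[A=33 B=17] open={R6,R8}
Step 15: reserve R9 A 1 -> on_hand[A=35 B=20] avail[A=32 B=17] open={R6,R8,R9}
Step 16: commit R9 -> on_hand[A=34 B=20] avail[A=32 B=17] open={R6,R8}
Step 17: reserve R10 A 3 -> on_hand[A=34 B=20] avail[A=29 B=17] open={R10,R6,R8}
Step 18: cancel R6 -> on_hand[A=34 B=20] avail[A=31 B=17] open={R10,R8}
Step 19: reserve R11 B 9 -> on_hand[A=34 B=20] avail[A=31 B=8] open={R10,R11,R8}
Step 20: cancel R8 -> on_hand[A=34 B=20] avail[A=31 B=11] open={R10,R11}
Step 21: cancel R11 -> on_hand[A=34 B=20] avail[A=31 B=20] open={R10}
Step 22: reserve R12 B 3 -> on_hand[A=34 B=20] avail[A=31 B=17] open={R10,R12}
Step 23: reserve R13 A 5 -> on_hand[A=34 B=20] avail[A=26 B=17] open={R10,R12,R13}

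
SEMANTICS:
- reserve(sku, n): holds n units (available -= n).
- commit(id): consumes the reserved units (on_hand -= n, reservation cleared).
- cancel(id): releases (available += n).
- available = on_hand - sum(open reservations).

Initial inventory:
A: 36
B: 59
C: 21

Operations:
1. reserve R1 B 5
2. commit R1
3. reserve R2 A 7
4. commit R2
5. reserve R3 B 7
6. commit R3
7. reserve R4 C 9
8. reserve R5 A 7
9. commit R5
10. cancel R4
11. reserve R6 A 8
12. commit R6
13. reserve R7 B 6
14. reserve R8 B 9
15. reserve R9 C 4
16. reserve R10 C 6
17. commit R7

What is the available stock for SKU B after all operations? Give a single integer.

Answer: 32

Derivation:
Step 1: reserve R1 B 5 -> on_hand[A=36 B=59 C=21] avail[A=36 B=54 C=21] open={R1}
Step 2: commit R1 -> on_hand[A=36 B=54 C=21] avail[A=36 B=54 C=21] open={}
Step 3: reserve R2 A 7 -> on_hand[A=36 B=54 C=21] avail[A=29 B=54 C=21] open={R2}
Step 4: commit R2 -> on_hand[A=29 B=54 C=21] avail[A=29 B=54 C=21] open={}
Step 5: reserve R3 B 7 -> on_hand[A=29 B=54 C=21] avail[A=29 B=47 C=21] open={R3}
Step 6: commit R3 -> on_hand[A=29 B=47 C=21] avail[A=29 B=47 C=21] open={}
Step 7: reserve R4 C 9 -> on_hand[A=29 B=47 C=21] avail[A=29 B=47 C=12] open={R4}
Step 8: reserve R5 A 7 -> on_hand[A=29 B=47 C=21] avail[A=22 B=47 C=12] open={R4,R5}
Step 9: commit R5 -> on_hand[A=22 B=47 C=21] avail[A=22 B=47 C=12] open={R4}
Step 10: cancel R4 -> on_hand[A=22 B=47 C=21] avail[A=22 B=47 C=21] open={}
Step 11: reserve R6 A 8 -> on_hand[A=22 B=47 C=21] avail[A=14 B=47 C=21] open={R6}
Step 12: commit R6 -> on_hand[A=14 B=47 C=21] avail[A=14 B=47 C=21] open={}
Step 13: reserve R7 B 6 -> on_hand[A=14 B=47 C=21] avail[A=14 B=41 C=21] open={R7}
Step 14: reserve R8 B 9 -> on_hand[A=14 B=47 C=21] avail[A=14 B=32 C=21] open={R7,R8}
Step 15: reserve R9 C 4 -> on_hand[A=14 B=47 C=21] avail[A=14 B=32 C=17] open={R7,R8,R9}
Step 16: reserve R10 C 6 -> on_hand[A=14 B=47 C=21] avail[A=14 B=32 C=11] open={R10,R7,R8,R9}
Step 17: commit R7 -> on_hand[A=14 B=41 C=21] avail[A=14 B=32 C=11] open={R10,R8,R9}
Final available[B] = 32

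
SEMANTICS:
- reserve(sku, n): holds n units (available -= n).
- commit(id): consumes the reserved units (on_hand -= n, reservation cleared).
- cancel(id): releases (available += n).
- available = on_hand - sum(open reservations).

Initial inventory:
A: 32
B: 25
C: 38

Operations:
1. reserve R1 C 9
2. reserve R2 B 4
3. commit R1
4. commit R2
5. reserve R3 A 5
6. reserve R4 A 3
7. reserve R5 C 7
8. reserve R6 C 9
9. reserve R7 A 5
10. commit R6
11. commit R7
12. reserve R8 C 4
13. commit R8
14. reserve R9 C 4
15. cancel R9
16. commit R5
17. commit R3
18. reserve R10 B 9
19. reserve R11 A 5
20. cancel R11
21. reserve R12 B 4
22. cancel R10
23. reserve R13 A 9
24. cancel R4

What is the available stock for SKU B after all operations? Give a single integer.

Step 1: reserve R1 C 9 -> on_hand[A=32 B=25 C=38] avail[A=32 B=25 C=29] open={R1}
Step 2: reserve R2 B 4 -> on_hand[A=32 B=25 C=38] avail[A=32 B=21 C=29] open={R1,R2}
Step 3: commit R1 -> on_hand[A=32 B=25 C=29] avail[A=32 B=21 C=29] open={R2}
Step 4: commit R2 -> on_hand[A=32 B=21 C=29] avail[A=32 B=21 C=29] open={}
Step 5: reserve R3 A 5 -> on_hand[A=32 B=21 C=29] avail[A=27 B=21 C=29] open={R3}
Step 6: reserve R4 A 3 -> on_hand[A=32 B=21 C=29] avail[A=24 B=21 C=29] open={R3,R4}
Step 7: reserve R5 C 7 -> on_hand[A=32 B=21 C=29] avail[A=24 B=21 C=22] open={R3,R4,R5}
Step 8: reserve R6 C 9 -> on_hand[A=32 B=21 C=29] avail[A=24 B=21 C=13] open={R3,R4,R5,R6}
Step 9: reserve R7 A 5 -> on_hand[A=32 B=21 C=29] avail[A=19 B=21 C=13] open={R3,R4,R5,R6,R7}
Step 10: commit R6 -> on_hand[A=32 B=21 C=20] avail[A=19 B=21 C=13] open={R3,R4,R5,R7}
Step 11: commit R7 -> on_hand[A=27 B=21 C=20] avail[A=19 B=21 C=13] open={R3,R4,R5}
Step 12: reserve R8 C 4 -> on_hand[A=27 B=21 C=20] avail[A=19 B=21 C=9] open={R3,R4,R5,R8}
Step 13: commit R8 -> on_hand[A=27 B=21 C=16] avail[A=19 B=21 C=9] open={R3,R4,R5}
Step 14: reserve R9 C 4 -> on_hand[A=27 B=21 C=16] avail[A=19 B=21 C=5] open={R3,R4,R5,R9}
Step 15: cancel R9 -> on_hand[A=27 B=21 C=16] avail[A=19 B=21 C=9] open={R3,R4,R5}
Step 16: commit R5 -> on_hand[A=27 B=21 C=9] avail[A=19 B=21 C=9] open={R3,R4}
Step 17: commit R3 -> on_hand[A=22 B=21 C=9] avail[A=19 B=21 C=9] open={R4}
Step 18: reserve R10 B 9 -> on_hand[A=22 B=21 C=9] avail[A=19 B=12 C=9] open={R10,R4}
Step 19: reserve R11 A 5 -> on_hand[A=22 B=21 C=9] avail[A=14 B=12 C=9] open={R10,R11,R4}
Step 20: cancel R11 -> on_hand[A=22 B=21 C=9] avail[A=19 B=12 C=9] open={R10,R4}
Step 21: reserve R12 B 4 -> on_hand[A=22 B=21 C=9] avail[A=19 B=8 C=9] open={R10,R12,R4}
Step 22: cancel R10 -> on_hand[A=22 B=21 C=9] avail[A=19 B=17 C=9] open={R12,R4}
Step 23: reserve R13 A 9 -> on_hand[A=22 B=21 C=9] avail[A=10 B=17 C=9] open={R12,R13,R4}
Step 24: cancel R4 -> on_hand[A=22 B=21 C=9] avail[A=13 B=17 C=9] open={R12,R13}
Final available[B] = 17

Answer: 17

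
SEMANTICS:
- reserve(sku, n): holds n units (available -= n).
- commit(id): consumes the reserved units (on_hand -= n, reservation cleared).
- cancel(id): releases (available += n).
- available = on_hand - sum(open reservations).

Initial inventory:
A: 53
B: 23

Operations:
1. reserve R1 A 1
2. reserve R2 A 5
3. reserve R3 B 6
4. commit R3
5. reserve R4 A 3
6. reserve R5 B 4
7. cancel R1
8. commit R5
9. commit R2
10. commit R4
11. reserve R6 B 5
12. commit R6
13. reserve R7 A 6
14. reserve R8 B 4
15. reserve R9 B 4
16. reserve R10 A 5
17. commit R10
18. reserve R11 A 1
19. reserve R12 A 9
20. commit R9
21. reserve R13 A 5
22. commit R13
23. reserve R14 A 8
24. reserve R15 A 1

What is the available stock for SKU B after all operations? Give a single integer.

Answer: 0

Derivation:
Step 1: reserve R1 A 1 -> on_hand[A=53 B=23] avail[A=52 B=23] open={R1}
Step 2: reserve R2 A 5 -> on_hand[A=53 B=23] avail[A=47 B=23] open={R1,R2}
Step 3: reserve R3 B 6 -> on_hand[A=53 B=23] avail[A=47 B=17] open={R1,R2,R3}
Step 4: commit R3 -> on_hand[A=53 B=17] avail[A=47 B=17] open={R1,R2}
Step 5: reserve R4 A 3 -> on_hand[A=53 B=17] avail[A=44 B=17] open={R1,R2,R4}
Step 6: reserve R5 B 4 -> on_hand[A=53 B=17] avail[A=44 B=13] open={R1,R2,R4,R5}
Step 7: cancel R1 -> on_hand[A=53 B=17] avail[A=45 B=13] open={R2,R4,R5}
Step 8: commit R5 -> on_hand[A=53 B=13] avail[A=45 B=13] open={R2,R4}
Step 9: commit R2 -> on_hand[A=48 B=13] avail[A=45 B=13] open={R4}
Step 10: commit R4 -> on_hand[A=45 B=13] avail[A=45 B=13] open={}
Step 11: reserve R6 B 5 -> on_hand[A=45 B=13] avail[A=45 B=8] open={R6}
Step 12: commit R6 -> on_hand[A=45 B=8] avail[A=45 B=8] open={}
Step 13: reserve R7 A 6 -> on_hand[A=45 B=8] avail[A=39 B=8] open={R7}
Step 14: reserve R8 B 4 -> on_hand[A=45 B=8] avail[A=39 B=4] open={R7,R8}
Step 15: reserve R9 B 4 -> on_hand[A=45 B=8] avail[A=39 B=0] open={R7,R8,R9}
Step 16: reserve R10 A 5 -> on_hand[A=45 B=8] avail[A=34 B=0] open={R10,R7,R8,R9}
Step 17: commit R10 -> on_hand[A=40 B=8] avail[A=34 B=0] open={R7,R8,R9}
Step 18: reserve R11 A 1 -> on_hand[A=40 B=8] avail[A=33 B=0] open={R11,R7,R8,R9}
Step 19: reserve R12 A 9 -> on_hand[A=40 B=8] avail[A=24 B=0] open={R11,R12,R7,R8,R9}
Step 20: commit R9 -> on_hand[A=40 B=4] avail[A=24 B=0] open={R11,R12,R7,R8}
Step 21: reserve R13 A 5 -> on_hand[A=40 B=4] avail[A=19 B=0] open={R11,R12,R13,R7,R8}
Step 22: commit R13 -> on_hand[A=35 B=4] avail[A=19 B=0] open={R11,R12,R7,R8}
Step 23: reserve R14 A 8 -> on_hand[A=35 B=4] avail[A=11 B=0] open={R11,R12,R14,R7,R8}
Step 24: reserve R15 A 1 -> on_hand[A=35 B=4] avail[A=10 B=0] open={R11,R12,R14,R15,R7,R8}
Final available[B] = 0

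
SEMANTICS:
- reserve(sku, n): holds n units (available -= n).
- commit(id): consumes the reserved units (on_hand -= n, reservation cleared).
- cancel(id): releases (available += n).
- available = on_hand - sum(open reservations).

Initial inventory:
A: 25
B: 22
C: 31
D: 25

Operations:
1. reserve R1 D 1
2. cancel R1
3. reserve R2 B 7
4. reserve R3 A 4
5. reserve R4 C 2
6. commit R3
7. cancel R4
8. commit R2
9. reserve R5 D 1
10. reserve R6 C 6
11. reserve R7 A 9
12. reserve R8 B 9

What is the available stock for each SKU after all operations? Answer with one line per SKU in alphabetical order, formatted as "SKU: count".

Step 1: reserve R1 D 1 -> on_hand[A=25 B=22 C=31 D=25] avail[A=25 B=22 C=31 D=24] open={R1}
Step 2: cancel R1 -> on_hand[A=25 B=22 C=31 D=25] avail[A=25 B=22 C=31 D=25] open={}
Step 3: reserve R2 B 7 -> on_hand[A=25 B=22 C=31 D=25] avail[A=25 B=15 C=31 D=25] open={R2}
Step 4: reserve R3 A 4 -> on_hand[A=25 B=22 C=31 D=25] avail[A=21 B=15 C=31 D=25] open={R2,R3}
Step 5: reserve R4 C 2 -> on_hand[A=25 B=22 C=31 D=25] avail[A=21 B=15 C=29 D=25] open={R2,R3,R4}
Step 6: commit R3 -> on_hand[A=21 B=22 C=31 D=25] avail[A=21 B=15 C=29 D=25] open={R2,R4}
Step 7: cancel R4 -> on_hand[A=21 B=22 C=31 D=25] avail[A=21 B=15 C=31 D=25] open={R2}
Step 8: commit R2 -> on_hand[A=21 B=15 C=31 D=25] avail[A=21 B=15 C=31 D=25] open={}
Step 9: reserve R5 D 1 -> on_hand[A=21 B=15 C=31 D=25] avail[A=21 B=15 C=31 D=24] open={R5}
Step 10: reserve R6 C 6 -> on_hand[A=21 B=15 C=31 D=25] avail[A=21 B=15 C=25 D=24] open={R5,R6}
Step 11: reserve R7 A 9 -> on_hand[A=21 B=15 C=31 D=25] avail[A=12 B=15 C=25 D=24] open={R5,R6,R7}
Step 12: reserve R8 B 9 -> on_hand[A=21 B=15 C=31 D=25] avail[A=12 B=6 C=25 D=24] open={R5,R6,R7,R8}

Answer: A: 12
B: 6
C: 25
D: 24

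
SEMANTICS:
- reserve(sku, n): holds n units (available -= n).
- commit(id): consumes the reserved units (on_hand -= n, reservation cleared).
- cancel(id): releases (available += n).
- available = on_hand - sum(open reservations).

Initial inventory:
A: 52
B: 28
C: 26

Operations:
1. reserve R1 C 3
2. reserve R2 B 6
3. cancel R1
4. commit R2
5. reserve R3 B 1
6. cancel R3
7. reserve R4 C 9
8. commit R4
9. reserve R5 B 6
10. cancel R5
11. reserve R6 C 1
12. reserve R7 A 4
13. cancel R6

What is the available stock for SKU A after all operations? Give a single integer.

Step 1: reserve R1 C 3 -> on_hand[A=52 B=28 C=26] avail[A=52 B=28 C=23] open={R1}
Step 2: reserve R2 B 6 -> on_hand[A=52 B=28 C=26] avail[A=52 B=22 C=23] open={R1,R2}
Step 3: cancel R1 -> on_hand[A=52 B=28 C=26] avail[A=52 B=22 C=26] open={R2}
Step 4: commit R2 -> on_hand[A=52 B=22 C=26] avail[A=52 B=22 C=26] open={}
Step 5: reserve R3 B 1 -> on_hand[A=52 B=22 C=26] avail[A=52 B=21 C=26] open={R3}
Step 6: cancel R3 -> on_hand[A=52 B=22 C=26] avail[A=52 B=22 C=26] open={}
Step 7: reserve R4 C 9 -> on_hand[A=52 B=22 C=26] avail[A=52 B=22 C=17] open={R4}
Step 8: commit R4 -> on_hand[A=52 B=22 C=17] avail[A=52 B=22 C=17] open={}
Step 9: reserve R5 B 6 -> on_hand[A=52 B=22 C=17] avail[A=52 B=16 C=17] open={R5}
Step 10: cancel R5 -> on_hand[A=52 B=22 C=17] avail[A=52 B=22 C=17] open={}
Step 11: reserve R6 C 1 -> on_hand[A=52 B=22 C=17] avail[A=52 B=22 C=16] open={R6}
Step 12: reserve R7 A 4 -> on_hand[A=52 B=22 C=17] avail[A=48 B=22 C=16] open={R6,R7}
Step 13: cancel R6 -> on_hand[A=52 B=22 C=17] avail[A=48 B=22 C=17] open={R7}
Final available[A] = 48

Answer: 48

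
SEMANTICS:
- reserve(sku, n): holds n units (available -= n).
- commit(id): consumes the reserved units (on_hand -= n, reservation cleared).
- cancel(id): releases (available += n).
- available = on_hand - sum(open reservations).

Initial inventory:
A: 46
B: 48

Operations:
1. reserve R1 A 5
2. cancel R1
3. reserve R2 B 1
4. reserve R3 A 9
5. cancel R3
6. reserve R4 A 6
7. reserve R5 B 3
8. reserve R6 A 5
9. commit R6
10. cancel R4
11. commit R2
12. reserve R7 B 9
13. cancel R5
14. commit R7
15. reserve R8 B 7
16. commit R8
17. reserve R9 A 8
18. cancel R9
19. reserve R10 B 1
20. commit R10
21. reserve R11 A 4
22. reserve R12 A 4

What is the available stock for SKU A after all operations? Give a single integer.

Answer: 33

Derivation:
Step 1: reserve R1 A 5 -> on_hand[A=46 B=48] avail[A=41 B=48] open={R1}
Step 2: cancel R1 -> on_hand[A=46 B=48] avail[A=46 B=48] open={}
Step 3: reserve R2 B 1 -> on_hand[A=46 B=48] avail[A=46 B=47] open={R2}
Step 4: reserve R3 A 9 -> on_hand[A=46 B=48] avail[A=37 B=47] open={R2,R3}
Step 5: cancel R3 -> on_hand[A=46 B=48] avail[A=46 B=47] open={R2}
Step 6: reserve R4 A 6 -> on_hand[A=46 B=48] avail[A=40 B=47] open={R2,R4}
Step 7: reserve R5 B 3 -> on_hand[A=46 B=48] avail[A=40 B=44] open={R2,R4,R5}
Step 8: reserve R6 A 5 -> on_hand[A=46 B=48] avail[A=35 B=44] open={R2,R4,R5,R6}
Step 9: commit R6 -> on_hand[A=41 B=48] avail[A=35 B=44] open={R2,R4,R5}
Step 10: cancel R4 -> on_hand[A=41 B=48] avail[A=41 B=44] open={R2,R5}
Step 11: commit R2 -> on_hand[A=41 B=47] avail[A=41 B=44] open={R5}
Step 12: reserve R7 B 9 -> on_hand[A=41 B=47] avail[A=41 B=35] open={R5,R7}
Step 13: cancel R5 -> on_hand[A=41 B=47] avail[A=41 B=38] open={R7}
Step 14: commit R7 -> on_hand[A=41 B=38] avail[A=41 B=38] open={}
Step 15: reserve R8 B 7 -> on_hand[A=41 B=38] avail[A=41 B=31] open={R8}
Step 16: commit R8 -> on_hand[A=41 B=31] avail[A=41 B=31] open={}
Step 17: reserve R9 A 8 -> on_hand[A=41 B=31] avail[A=33 B=31] open={R9}
Step 18: cancel R9 -> on_hand[A=41 B=31] avail[A=41 B=31] open={}
Step 19: reserve R10 B 1 -> on_hand[A=41 B=31] avail[A=41 B=30] open={R10}
Step 20: commit R10 -> on_hand[A=41 B=30] avail[A=41 B=30] open={}
Step 21: reserve R11 A 4 -> on_hand[A=41 B=30] avail[A=37 B=30] open={R11}
Step 22: reserve R12 A 4 -> on_hand[A=41 B=30] avail[A=33 B=30] open={R11,R12}
Final available[A] = 33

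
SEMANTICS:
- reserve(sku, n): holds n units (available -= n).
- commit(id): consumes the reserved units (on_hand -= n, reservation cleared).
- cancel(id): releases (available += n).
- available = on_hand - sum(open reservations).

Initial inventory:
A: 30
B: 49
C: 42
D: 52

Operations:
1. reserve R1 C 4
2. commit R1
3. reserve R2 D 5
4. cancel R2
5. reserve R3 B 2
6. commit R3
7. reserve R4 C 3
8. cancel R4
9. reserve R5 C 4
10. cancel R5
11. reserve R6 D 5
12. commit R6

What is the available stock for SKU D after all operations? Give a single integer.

Step 1: reserve R1 C 4 -> on_hand[A=30 B=49 C=42 D=52] avail[A=30 B=49 C=38 D=52] open={R1}
Step 2: commit R1 -> on_hand[A=30 B=49 C=38 D=52] avail[A=30 B=49 C=38 D=52] open={}
Step 3: reserve R2 D 5 -> on_hand[A=30 B=49 C=38 D=52] avail[A=30 B=49 C=38 D=47] open={R2}
Step 4: cancel R2 -> on_hand[A=30 B=49 C=38 D=52] avail[A=30 B=49 C=38 D=52] open={}
Step 5: reserve R3 B 2 -> on_hand[A=30 B=49 C=38 D=52] avail[A=30 B=47 C=38 D=52] open={R3}
Step 6: commit R3 -> on_hand[A=30 B=47 C=38 D=52] avail[A=30 B=47 C=38 D=52] open={}
Step 7: reserve R4 C 3 -> on_hand[A=30 B=47 C=38 D=52] avail[A=30 B=47 C=35 D=52] open={R4}
Step 8: cancel R4 -> on_hand[A=30 B=47 C=38 D=52] avail[A=30 B=47 C=38 D=52] open={}
Step 9: reserve R5 C 4 -> on_hand[A=30 B=47 C=38 D=52] avail[A=30 B=47 C=34 D=52] open={R5}
Step 10: cancel R5 -> on_hand[A=30 B=47 C=38 D=52] avail[A=30 B=47 C=38 D=52] open={}
Step 11: reserve R6 D 5 -> on_hand[A=30 B=47 C=38 D=52] avail[A=30 B=47 C=38 D=47] open={R6}
Step 12: commit R6 -> on_hand[A=30 B=47 C=38 D=47] avail[A=30 B=47 C=38 D=47] open={}
Final available[D] = 47

Answer: 47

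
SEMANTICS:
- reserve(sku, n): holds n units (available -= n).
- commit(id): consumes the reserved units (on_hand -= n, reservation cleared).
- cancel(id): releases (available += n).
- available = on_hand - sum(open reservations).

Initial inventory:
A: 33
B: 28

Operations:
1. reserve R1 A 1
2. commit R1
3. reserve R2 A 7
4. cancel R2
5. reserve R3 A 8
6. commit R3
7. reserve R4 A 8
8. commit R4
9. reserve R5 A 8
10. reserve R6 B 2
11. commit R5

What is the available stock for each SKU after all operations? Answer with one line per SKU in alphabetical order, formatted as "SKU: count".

Step 1: reserve R1 A 1 -> on_hand[A=33 B=28] avail[A=32 B=28] open={R1}
Step 2: commit R1 -> on_hand[A=32 B=28] avail[A=32 B=28] open={}
Step 3: reserve R2 A 7 -> on_hand[A=32 B=28] avail[A=25 B=28] open={R2}
Step 4: cancel R2 -> on_hand[A=32 B=28] avail[A=32 B=28] open={}
Step 5: reserve R3 A 8 -> on_hand[A=32 B=28] avail[A=24 B=28] open={R3}
Step 6: commit R3 -> on_hand[A=24 B=28] avail[A=24 B=28] open={}
Step 7: reserve R4 A 8 -> on_hand[A=24 B=28] avail[A=16 B=28] open={R4}
Step 8: commit R4 -> on_hand[A=16 B=28] avail[A=16 B=28] open={}
Step 9: reserve R5 A 8 -> on_hand[A=16 B=28] avail[A=8 B=28] open={R5}
Step 10: reserve R6 B 2 -> on_hand[A=16 B=28] avail[A=8 B=26] open={R5,R6}
Step 11: commit R5 -> on_hand[A=8 B=28] avail[A=8 B=26] open={R6}

Answer: A: 8
B: 26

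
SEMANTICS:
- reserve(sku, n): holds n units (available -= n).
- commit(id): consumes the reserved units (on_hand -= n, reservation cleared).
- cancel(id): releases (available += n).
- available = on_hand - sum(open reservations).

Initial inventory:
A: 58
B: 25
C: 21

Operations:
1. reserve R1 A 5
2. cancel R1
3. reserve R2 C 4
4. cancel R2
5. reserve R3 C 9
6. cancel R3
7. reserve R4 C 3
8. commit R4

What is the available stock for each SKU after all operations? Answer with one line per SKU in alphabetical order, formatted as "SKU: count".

Answer: A: 58
B: 25
C: 18

Derivation:
Step 1: reserve R1 A 5 -> on_hand[A=58 B=25 C=21] avail[A=53 B=25 C=21] open={R1}
Step 2: cancel R1 -> on_hand[A=58 B=25 C=21] avail[A=58 B=25 C=21] open={}
Step 3: reserve R2 C 4 -> on_hand[A=58 B=25 C=21] avail[A=58 B=25 C=17] open={R2}
Step 4: cancel R2 -> on_hand[A=58 B=25 C=21] avail[A=58 B=25 C=21] open={}
Step 5: reserve R3 C 9 -> on_hand[A=58 B=25 C=21] avail[A=58 B=25 C=12] open={R3}
Step 6: cancel R3 -> on_hand[A=58 B=25 C=21] avail[A=58 B=25 C=21] open={}
Step 7: reserve R4 C 3 -> on_hand[A=58 B=25 C=21] avail[A=58 B=25 C=18] open={R4}
Step 8: commit R4 -> on_hand[A=58 B=25 C=18] avail[A=58 B=25 C=18] open={}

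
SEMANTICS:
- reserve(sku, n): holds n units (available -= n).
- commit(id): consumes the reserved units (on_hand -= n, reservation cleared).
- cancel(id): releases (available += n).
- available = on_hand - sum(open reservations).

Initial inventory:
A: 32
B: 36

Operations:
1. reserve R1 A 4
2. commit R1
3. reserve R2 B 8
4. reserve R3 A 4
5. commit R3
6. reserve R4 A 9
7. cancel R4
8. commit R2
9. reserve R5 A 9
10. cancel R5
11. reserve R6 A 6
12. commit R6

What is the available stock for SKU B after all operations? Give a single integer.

Answer: 28

Derivation:
Step 1: reserve R1 A 4 -> on_hand[A=32 B=36] avail[A=28 B=36] open={R1}
Step 2: commit R1 -> on_hand[A=28 B=36] avail[A=28 B=36] open={}
Step 3: reserve R2 B 8 -> on_hand[A=28 B=36] avail[A=28 B=28] open={R2}
Step 4: reserve R3 A 4 -> on_hand[A=28 B=36] avail[A=24 B=28] open={R2,R3}
Step 5: commit R3 -> on_hand[A=24 B=36] avail[A=24 B=28] open={R2}
Step 6: reserve R4 A 9 -> on_hand[A=24 B=36] avail[A=15 B=28] open={R2,R4}
Step 7: cancel R4 -> on_hand[A=24 B=36] avail[A=24 B=28] open={R2}
Step 8: commit R2 -> on_hand[A=24 B=28] avail[A=24 B=28] open={}
Step 9: reserve R5 A 9 -> on_hand[A=24 B=28] avail[A=15 B=28] open={R5}
Step 10: cancel R5 -> on_hand[A=24 B=28] avail[A=24 B=28] open={}
Step 11: reserve R6 A 6 -> on_hand[A=24 B=28] avail[A=18 B=28] open={R6}
Step 12: commit R6 -> on_hand[A=18 B=28] avail[A=18 B=28] open={}
Final available[B] = 28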